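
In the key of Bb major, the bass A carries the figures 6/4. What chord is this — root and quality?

D minor

The figures 6/4 indicate a triad in second inversion.
In second inversion the root lies a fourth above the bass: a fourth above A in Bb major is D.
The chord tones are A, D, F, giving D minor.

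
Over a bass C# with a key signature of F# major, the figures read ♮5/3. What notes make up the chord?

A third above C# in this key is E#.
A fifth above C# in this key is G#, made natural (G) by the ♮ figure.

C#, E#, G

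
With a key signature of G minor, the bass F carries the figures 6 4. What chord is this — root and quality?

Bb major

The figures 6 4 indicate a triad in second inversion.
In second inversion the root lies a fourth above the bass: a fourth above F in G minor is Bb.
The chord tones are F, Bb, D, giving Bb major.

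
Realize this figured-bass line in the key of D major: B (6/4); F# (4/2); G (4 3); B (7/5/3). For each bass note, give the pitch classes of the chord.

B (6/4): B, E, G.
F# (6/4/2): F#, G, B, D.
G (6/4/3): G, B, C#, E.
B (7/5/3): B, D, F#, A.

B, E, G | F#, G, B, D | G, B, C#, E | B, D, F#, A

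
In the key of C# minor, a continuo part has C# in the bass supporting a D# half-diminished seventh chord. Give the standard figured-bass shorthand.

C# is the seventh of D# half-diminished seventh, so the chord is in third inversion.
A seventh chord in third inversion is figured 6/4/2, conventionally abbreviated 4/2.

4/2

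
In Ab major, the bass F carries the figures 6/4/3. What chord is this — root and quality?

Bb minor seventh

The figures 6/4/3 indicate a seventh chord in second inversion.
In second inversion the root lies a fourth above the bass: a fourth above F in Ab major is Bb.
The chord tones are F, Ab, Bb, Db, giving Bb minor seventh.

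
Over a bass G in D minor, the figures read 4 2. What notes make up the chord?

The written figures 4 2 are shorthand for 6/4/2: the 6 is implied.
A second above G in this key is A.
A fourth above G in this key is C.
A sixth above G in this key is E.
Together with the bass G, this spells A minor seventh in third inversion.

G, A, C, E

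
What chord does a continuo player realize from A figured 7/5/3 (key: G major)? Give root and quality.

The figures 7/5/3 indicate a seventh chord in root position.
In root position the bass is the root, so the root is A.
The chord tones are A, C, E, G, giving A minor seventh.

A minor seventh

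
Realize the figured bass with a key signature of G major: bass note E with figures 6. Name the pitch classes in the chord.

E, G, C

The written figures 6 are shorthand for 6/3: the 3 is implied.
A third above E in this key is G.
A sixth above E in this key is C.
Together with the bass E, this spells C major in first inversion.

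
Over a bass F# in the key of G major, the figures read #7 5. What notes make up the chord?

The written figures #7 5 are shorthand for 7/5/3: the 3 is implied.
A third above F# in this key is A.
A fifth above F# in this key is C.
A seventh above F# in this key is E, raised to E# by the sharp.

F#, A, C, E#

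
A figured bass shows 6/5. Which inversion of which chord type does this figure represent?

seventh chord, first inversion

6/5 is shorthand for 6/5/3.
Intervals of 6/5/3 above the bass form a seventh chord; the bass is the third, so this is first inversion.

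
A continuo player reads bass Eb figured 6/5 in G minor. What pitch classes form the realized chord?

Eb, G, Bb, C

The written figures 6/5 are shorthand for 6/5/3: the 3 is implied.
A third above Eb in this key is G.
A fifth above Eb in this key is Bb.
A sixth above Eb in this key is C.
Together with the bass Eb, this spells C minor seventh in first inversion.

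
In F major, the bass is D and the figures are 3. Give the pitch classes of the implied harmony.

D, F, A

The written figures 3 are shorthand for 5/3: the 5 is implied.
A third above D in this key is F.
A fifth above D in this key is A.
Together with the bass D, this spells D minor in root position.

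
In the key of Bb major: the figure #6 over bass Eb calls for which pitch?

C#

Counting 5 letter steps above Eb lands on C; in Bb major, that letter is C.
The #6 figure raises it a semitone, giving C#.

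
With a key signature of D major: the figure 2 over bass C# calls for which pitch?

Counting 1 letter step above C# lands on D; in D major, that letter is D.

D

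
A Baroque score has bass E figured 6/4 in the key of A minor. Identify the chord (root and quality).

The figures 6/4 indicate a triad in second inversion.
In second inversion the root lies a fourth above the bass: a fourth above E in A minor is A.
The chord tones are E, A, C, giving A minor.

A minor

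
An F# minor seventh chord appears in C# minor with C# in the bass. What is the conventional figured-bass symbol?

C# is the fifth of F# minor seventh, so the chord is in second inversion.
A seventh chord in second inversion is figured 6/4/3, conventionally abbreviated 4/3.

4/3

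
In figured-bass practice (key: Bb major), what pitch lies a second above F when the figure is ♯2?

Counting 1 letter step above F lands on G; in Bb major, that letter is G.
The #2 figure raises it a semitone, giving G#.

G#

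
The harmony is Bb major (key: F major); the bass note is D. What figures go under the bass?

D is the third of Bb major, so the chord is in first inversion.
A triad in first inversion is figured 6/3, conventionally abbreviated 6.

6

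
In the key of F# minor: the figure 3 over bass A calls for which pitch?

Counting 2 letter steps above A lands on C; in F# minor, that letter is C#.

C#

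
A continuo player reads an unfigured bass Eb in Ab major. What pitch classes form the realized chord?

An unfigured bass implies 5/3.
A third above Eb in this key is G.
A fifth above Eb in this key is Bb.
Together with the bass Eb, this spells Eb major in root position.

Eb, G, Bb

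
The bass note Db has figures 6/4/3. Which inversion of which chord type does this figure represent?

Intervals of 6/4/3 above the bass form a seventh chord; the bass is the fifth, so this is second inversion.

seventh chord, second inversion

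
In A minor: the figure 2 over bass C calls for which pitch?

Counting 1 letter step above C lands on D; in A minor, that letter is D.

D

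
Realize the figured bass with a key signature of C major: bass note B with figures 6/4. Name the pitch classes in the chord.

A fourth above B in this key is E.
A sixth above B in this key is G.
Together with the bass B, this spells E minor in second inversion.

B, E, G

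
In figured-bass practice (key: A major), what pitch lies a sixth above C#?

A

Counting 5 letter steps above C# lands on A; in A major, that letter is A.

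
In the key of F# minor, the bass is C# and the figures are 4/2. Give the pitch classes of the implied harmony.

C#, D, F#, A

The written figures 4/2 are shorthand for 6/4/2: the 6 is implied.
A second above C# in this key is D.
A fourth above C# in this key is F#.
A sixth above C# in this key is A.
Together with the bass C#, this spells D major seventh in third inversion.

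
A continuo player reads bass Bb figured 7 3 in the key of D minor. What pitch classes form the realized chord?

Bb, D, F, A

The written figures 7 3 are shorthand for 7/5/3: the 5 is implied.
A third above Bb in this key is D.
A fifth above Bb in this key is F.
A seventh above Bb in this key is A.
Together with the bass Bb, this spells Bb major seventh in root position.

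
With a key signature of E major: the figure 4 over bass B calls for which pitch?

Counting 3 letter steps above B lands on E; in E major, that letter is E.

E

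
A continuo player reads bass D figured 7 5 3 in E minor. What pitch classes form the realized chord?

D, F#, A, C

A third above D in this key is F#.
A fifth above D in this key is A.
A seventh above D in this key is C.
Together with the bass D, this spells D dominant seventh in root position.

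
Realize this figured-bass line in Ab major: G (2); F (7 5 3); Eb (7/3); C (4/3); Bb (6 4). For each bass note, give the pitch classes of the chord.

G, Ab, C, Eb | F, Ab, C, Eb | Eb, G, Bb, Db | C, Eb, F, Ab | Bb, Eb, G

G (6/4/2): G, Ab, C, Eb.
F (7/5/3): F, Ab, C, Eb.
Eb (7/5/3): Eb, G, Bb, Db.
C (6/4/3): C, Eb, F, Ab.
Bb (6/4): Bb, Eb, G.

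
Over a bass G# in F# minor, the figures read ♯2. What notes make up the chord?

The written figures ♯2 are shorthand for 6/4/2: the 6/4 are implied.
A second above G# in this key is A, raised to A# by the sharp.
A fourth above G# in this key is C#.
A sixth above G# in this key is E.
Together with the bass G#, this spells A# half-diminished seventh in third inversion.

G#, A#, C#, E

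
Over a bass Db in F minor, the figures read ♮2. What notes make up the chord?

The written figures ♮2 are shorthand for 6/4/2: the 6/4 are implied.
A second above Db in this key is Eb, made natural (E) by the ♮ figure.
A fourth above Db in this key is G.
A sixth above Db in this key is Bb.
Together with the bass Db, this spells E diminished seventh in third inversion.

Db, E, G, Bb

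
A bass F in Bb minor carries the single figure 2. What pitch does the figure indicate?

Counting 1 letter step above F lands on G; in Bb minor, that letter is Gb.

Gb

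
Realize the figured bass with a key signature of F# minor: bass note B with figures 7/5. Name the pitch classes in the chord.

B, D, F#, A

The written figures 7/5 are shorthand for 7/5/3: the 3 is implied.
A third above B in this key is D.
A fifth above B in this key is F#.
A seventh above B in this key is A.
Together with the bass B, this spells B minor seventh in root position.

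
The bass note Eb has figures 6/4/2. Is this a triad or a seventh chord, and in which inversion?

seventh chord, third inversion

Intervals of 6/4/2 above the bass form a seventh chord; the bass is the seventh, so this is third inversion.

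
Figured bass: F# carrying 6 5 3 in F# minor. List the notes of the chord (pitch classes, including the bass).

F#, A, C#, D

A third above F# in this key is A.
A fifth above F# in this key is C#.
A sixth above F# in this key is D.
Together with the bass F#, this spells D major seventh in first inversion.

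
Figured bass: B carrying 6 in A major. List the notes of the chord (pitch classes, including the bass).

B, D, G#

The written figures 6 are shorthand for 6/3: the 3 is implied.
A third above B in this key is D.
A sixth above B in this key is G#.
Together with the bass B, this spells G# diminished in first inversion.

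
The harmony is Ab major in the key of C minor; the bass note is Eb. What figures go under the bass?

Eb is the fifth of Ab major, so the chord is in second inversion.
A triad in second inversion is figured 6/4, conventionally abbreviated 6/4.

6/4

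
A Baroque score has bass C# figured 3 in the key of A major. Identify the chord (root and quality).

C# minor

The figures 3 indicate a triad in root position.
In root position the bass is the root, so the root is C#.
The chord tones are C#, E, G#, giving C# minor.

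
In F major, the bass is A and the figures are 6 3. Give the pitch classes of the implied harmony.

A, C, F

A third above A in this key is C.
A sixth above A in this key is F.
Together with the bass A, this spells F major in first inversion.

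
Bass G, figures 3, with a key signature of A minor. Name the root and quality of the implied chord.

The figures 3 indicate a triad in root position.
In root position the bass is the root, so the root is G.
The chord tones are G, B, D, giving G major.

G major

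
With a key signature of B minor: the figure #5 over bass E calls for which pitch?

B#

Counting 4 letter steps above E lands on B; in B minor, that letter is B.
The #5 figure raises it a semitone, giving B#.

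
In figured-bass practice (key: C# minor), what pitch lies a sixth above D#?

B

Counting 5 letter steps above D# lands on B; in C# minor, that letter is B.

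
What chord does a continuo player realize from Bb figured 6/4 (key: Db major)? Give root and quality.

The figures 6/4 indicate a triad in second inversion.
In second inversion the root lies a fourth above the bass: a fourth above Bb in Db major is Eb.
The chord tones are Bb, Eb, Gb, giving Eb minor.

Eb minor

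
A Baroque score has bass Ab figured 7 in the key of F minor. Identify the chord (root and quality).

The figures 7 indicate a seventh chord in root position.
In root position the bass is the root, so the root is Ab.
The chord tones are Ab, C, Eb, G, giving Ab major seventh.

Ab major seventh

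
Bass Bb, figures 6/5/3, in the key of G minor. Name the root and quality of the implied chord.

The figures 6/5/3 indicate a seventh chord in first inversion.
In first inversion the root lies a sixth above the bass: a sixth above Bb in G minor is G.
The chord tones are Bb, D, F, G, giving G minor seventh.

G minor seventh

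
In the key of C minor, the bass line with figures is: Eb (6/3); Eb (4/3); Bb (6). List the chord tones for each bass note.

Eb, G, C | Eb, G, Ab, C | Bb, D, G

Eb (6/3): Eb, G, C.
Eb (6/4/3): Eb, G, Ab, C.
Bb (6/3): Bb, D, G.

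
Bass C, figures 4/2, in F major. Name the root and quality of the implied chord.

The figures 4/2 indicate a seventh chord in third inversion.
In third inversion the root lies a second above the bass: a second above C in F major is D.
The chord tones are C, D, F, A, giving D minor seventh.

D minor seventh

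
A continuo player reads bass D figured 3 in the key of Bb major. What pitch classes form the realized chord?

The written figures 3 are shorthand for 5/3: the 5 is implied.
A third above D in this key is F.
A fifth above D in this key is A.
Together with the bass D, this spells D minor in root position.

D, F, A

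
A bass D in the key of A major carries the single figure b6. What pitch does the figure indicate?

Bb

Counting 5 letter steps above D lands on B; in A major, that letter is B.
The b6 figure lowers it a semitone, giving Bb.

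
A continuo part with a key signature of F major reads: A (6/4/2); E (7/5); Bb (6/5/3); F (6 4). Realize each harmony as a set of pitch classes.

A, Bb, D, F | E, G, Bb, D | Bb, D, F, G | F, Bb, D

A (6/4/2): A, Bb, D, F.
E (7/5/3): E, G, Bb, D.
Bb (6/5/3): Bb, D, F, G.
F (6/4): F, Bb, D.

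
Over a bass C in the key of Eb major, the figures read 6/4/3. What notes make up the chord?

C, Eb, F, Ab

A third above C in this key is Eb.
A fourth above C in this key is F.
A sixth above C in this key is Ab.
Together with the bass C, this spells F minor seventh in second inversion.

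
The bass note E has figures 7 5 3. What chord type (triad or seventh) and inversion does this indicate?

Intervals of 7/5/3 above the bass form a seventh chord; the bass is the root, so this is root position.

seventh chord, root position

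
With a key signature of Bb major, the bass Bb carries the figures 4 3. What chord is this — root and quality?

Eb major seventh

The figures 4 3 indicate a seventh chord in second inversion.
In second inversion the root lies a fourth above the bass: a fourth above Bb in Bb major is Eb.
The chord tones are Bb, D, Eb, G, giving Eb major seventh.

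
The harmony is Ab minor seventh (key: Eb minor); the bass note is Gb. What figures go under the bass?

Gb is the seventh of Ab minor seventh, so the chord is in third inversion.
A seventh chord in third inversion is figured 6/4/2, conventionally abbreviated 4/2.

4/2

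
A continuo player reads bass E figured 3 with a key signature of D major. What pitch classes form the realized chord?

The written figures 3 are shorthand for 5/3: the 5 is implied.
A third above E in this key is G.
A fifth above E in this key is B.
Together with the bass E, this spells E minor in root position.

E, G, B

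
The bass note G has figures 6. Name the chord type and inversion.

6 is shorthand for 6/3.
Intervals of 6/3 above the bass form a triad; the bass is the third, so this is first inversion.

triad, first inversion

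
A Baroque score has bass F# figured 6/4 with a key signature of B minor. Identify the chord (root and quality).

The figures 6/4 indicate a triad in second inversion.
In second inversion the root lies a fourth above the bass: a fourth above F# in B minor is B.
The chord tones are F#, B, D, giving B minor.

B minor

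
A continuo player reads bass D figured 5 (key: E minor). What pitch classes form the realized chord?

The written figures 5 are shorthand for 5/3: the 3 is implied.
A third above D in this key is F#.
A fifth above D in this key is A.
Together with the bass D, this spells D major in root position.

D, F#, A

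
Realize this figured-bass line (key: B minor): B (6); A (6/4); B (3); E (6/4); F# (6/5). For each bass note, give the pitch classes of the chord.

B (6/3): B, D, G.
A (6/4): A, D, F#.
B (5/3): B, D, F#.
E (6/4): E, A, C#.
F# (6/5/3): F#, A, C#, D.

B, D, G | A, D, F# | B, D, F# | E, A, C# | F#, A, C#, D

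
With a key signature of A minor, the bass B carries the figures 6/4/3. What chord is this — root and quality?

E minor seventh

The figures 6/4/3 indicate a seventh chord in second inversion.
In second inversion the root lies a fourth above the bass: a fourth above B in A minor is E.
The chord tones are B, D, E, G, giving E minor seventh.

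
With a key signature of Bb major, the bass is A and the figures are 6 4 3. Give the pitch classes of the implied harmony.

A third above A in this key is C.
A fourth above A in this key is D.
A sixth above A in this key is F.
Together with the bass A, this spells D minor seventh in second inversion.

A, C, D, F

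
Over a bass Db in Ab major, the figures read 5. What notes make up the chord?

The written figures 5 are shorthand for 5/3: the 3 is implied.
A third above Db in this key is F.
A fifth above Db in this key is Ab.
Together with the bass Db, this spells Db major in root position.

Db, F, Ab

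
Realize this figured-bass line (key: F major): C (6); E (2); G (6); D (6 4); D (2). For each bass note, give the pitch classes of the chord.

C, E, A | E, F, A, C | G, Bb, E | D, G, Bb | D, E, G, Bb

C (6/3): C, E, A.
E (6/4/2): E, F, A, C.
G (6/3): G, Bb, E.
D (6/4): D, G, Bb.
D (6/4/2): D, E, G, Bb.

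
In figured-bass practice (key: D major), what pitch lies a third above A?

C#

Counting 2 letter steps above A lands on C; in D major, that letter is C#.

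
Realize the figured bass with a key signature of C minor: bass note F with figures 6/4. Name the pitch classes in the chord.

A fourth above F in this key is Bb.
A sixth above F in this key is D.
Together with the bass F, this spells Bb major in second inversion.

F, Bb, D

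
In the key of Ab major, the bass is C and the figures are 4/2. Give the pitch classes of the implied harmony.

C, Db, F, Ab

The written figures 4/2 are shorthand for 6/4/2: the 6 is implied.
A second above C in this key is Db.
A fourth above C in this key is F.
A sixth above C in this key is Ab.
Together with the bass C, this spells Db major seventh in third inversion.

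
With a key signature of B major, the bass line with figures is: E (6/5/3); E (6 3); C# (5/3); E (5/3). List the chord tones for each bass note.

E (6/5/3): E, G#, B, C#.
E (6/3): E, G#, C#.
C# (5/3): C#, E, G#.
E (5/3): E, G#, B.

E, G#, B, C# | E, G#, C# | C#, E, G# | E, G#, B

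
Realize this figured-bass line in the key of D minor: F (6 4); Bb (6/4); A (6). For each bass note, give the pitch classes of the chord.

F, Bb, D | Bb, E, G | A, C, F

F (6/4): F, Bb, D.
Bb (6/4): Bb, E, G.
A (6/3): A, C, F.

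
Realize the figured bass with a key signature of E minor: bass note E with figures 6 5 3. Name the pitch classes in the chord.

A third above E in this key is G.
A fifth above E in this key is B.
A sixth above E in this key is C.
Together with the bass E, this spells C major seventh in first inversion.

E, G, B, C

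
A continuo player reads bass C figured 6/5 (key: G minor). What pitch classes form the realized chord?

The written figures 6/5 are shorthand for 6/5/3: the 3 is implied.
A third above C in this key is Eb.
A fifth above C in this key is G.
A sixth above C in this key is A.
Together with the bass C, this spells A half-diminished seventh in first inversion.

C, Eb, G, A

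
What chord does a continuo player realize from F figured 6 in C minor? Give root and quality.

D diminished

The figures 6 indicate a triad in first inversion.
In first inversion the root lies a sixth above the bass: a sixth above F in C minor is D.
The chord tones are F, Ab, D, giving D diminished.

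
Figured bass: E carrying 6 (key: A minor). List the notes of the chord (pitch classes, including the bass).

E, G, C

The written figures 6 are shorthand for 6/3: the 3 is implied.
A third above E in this key is G.
A sixth above E in this key is C.
Together with the bass E, this spells C major in first inversion.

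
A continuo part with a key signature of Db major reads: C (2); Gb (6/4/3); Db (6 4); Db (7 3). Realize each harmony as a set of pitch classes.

C, Db, F, Ab | Gb, Bb, C, Eb | Db, Gb, Bb | Db, F, Ab, C

C (6/4/2): C, Db, F, Ab.
Gb (6/4/3): Gb, Bb, C, Eb.
Db (6/4): Db, Gb, Bb.
Db (7/5/3): Db, F, Ab, C.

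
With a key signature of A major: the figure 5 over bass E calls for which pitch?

B

Counting 4 letter steps above E lands on B; in A major, that letter is B.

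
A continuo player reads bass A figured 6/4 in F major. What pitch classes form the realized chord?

A fourth above A in this key is D.
A sixth above A in this key is F.
Together with the bass A, this spells D minor in second inversion.

A, D, F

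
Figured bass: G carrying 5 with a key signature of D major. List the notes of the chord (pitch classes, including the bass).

The written figures 5 are shorthand for 5/3: the 3 is implied.
A third above G in this key is B.
A fifth above G in this key is D.
Together with the bass G, this spells G major in root position.

G, B, D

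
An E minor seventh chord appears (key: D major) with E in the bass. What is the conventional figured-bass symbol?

7

E is the root of E minor seventh, so the chord is in root position.
A seventh chord in root position is figured 7/5/3, conventionally abbreviated 7.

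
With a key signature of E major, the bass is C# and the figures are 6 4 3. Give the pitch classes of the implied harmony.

A third above C# in this key is E.
A fourth above C# in this key is F#.
A sixth above C# in this key is A.
Together with the bass C#, this spells F# minor seventh in second inversion.

C#, E, F#, A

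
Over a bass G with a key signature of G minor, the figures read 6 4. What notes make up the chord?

G, C, Eb

A fourth above G in this key is C.
A sixth above G in this key is Eb.
Together with the bass G, this spells C minor in second inversion.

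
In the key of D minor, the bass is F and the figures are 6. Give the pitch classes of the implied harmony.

The written figures 6 are shorthand for 6/3: the 3 is implied.
A third above F in this key is A.
A sixth above F in this key is D.
Together with the bass F, this spells D minor in first inversion.

F, A, D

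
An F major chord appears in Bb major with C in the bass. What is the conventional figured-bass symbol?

6/4

C is the fifth of F major, so the chord is in second inversion.
A triad in second inversion is figured 6/4, conventionally abbreviated 6/4.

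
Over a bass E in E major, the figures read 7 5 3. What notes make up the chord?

A third above E in this key is G#.
A fifth above E in this key is B.
A seventh above E in this key is D#.
Together with the bass E, this spells E major seventh in root position.

E, G#, B, D#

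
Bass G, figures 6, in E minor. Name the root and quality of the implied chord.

The figures 6 indicate a triad in first inversion.
In first inversion the root lies a sixth above the bass: a sixth above G in E minor is E.
The chord tones are G, B, E, giving E minor.

E minor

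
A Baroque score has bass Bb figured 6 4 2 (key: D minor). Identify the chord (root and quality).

C dominant seventh

The figures 6 4 2 indicate a seventh chord in third inversion.
In third inversion the root lies a second above the bass: a second above Bb in D minor is C.
The chord tones are Bb, C, E, G, giving C dominant seventh.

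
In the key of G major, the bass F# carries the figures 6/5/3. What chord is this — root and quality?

D dominant seventh

The figures 6/5/3 indicate a seventh chord in first inversion.
In first inversion the root lies a sixth above the bass: a sixth above F# in G major is D.
The chord tones are F#, A, C, D, giving D dominant seventh.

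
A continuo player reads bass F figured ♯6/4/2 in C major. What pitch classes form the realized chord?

A second above F in this key is G.
A fourth above F in this key is B.
A sixth above F in this key is D, raised to D# by the sharp.
Together with the bass F, this spells G augmented seventh in third inversion.

F, G, B, D#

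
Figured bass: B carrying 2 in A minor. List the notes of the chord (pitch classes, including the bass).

The written figures 2 are shorthand for 6/4/2: the 6/4 are implied.
A second above B in this key is C.
A fourth above B in this key is E.
A sixth above B in this key is G.
Together with the bass B, this spells C major seventh in third inversion.

B, C, E, G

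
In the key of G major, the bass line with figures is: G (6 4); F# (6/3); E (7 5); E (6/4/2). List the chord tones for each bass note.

G, C, E | F#, A, D | E, G, B, D | E, F#, A, C

G (6/4): G, C, E.
F# (6/3): F#, A, D.
E (7/5/3): E, G, B, D.
E (6/4/2): E, F#, A, C.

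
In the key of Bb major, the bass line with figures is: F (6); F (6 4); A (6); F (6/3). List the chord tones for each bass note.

F, A, D | F, Bb, D | A, C, F | F, A, D

F (6/3): F, A, D.
F (6/4): F, Bb, D.
A (6/3): A, C, F.
F (6/3): F, A, D.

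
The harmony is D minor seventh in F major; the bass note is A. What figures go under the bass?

A is the fifth of D minor seventh, so the chord is in second inversion.
A seventh chord in second inversion is figured 6/4/3, conventionally abbreviated 4/3.

4/3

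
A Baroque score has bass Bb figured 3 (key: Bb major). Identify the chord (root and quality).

The figures 3 indicate a triad in root position.
In root position the bass is the root, so the root is Bb.
The chord tones are Bb, D, F, giving Bb major.

Bb major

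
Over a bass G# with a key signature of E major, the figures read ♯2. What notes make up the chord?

The written figures ♯2 are shorthand for 6/4/2: the 6/4 are implied.
A second above G# in this key is A, raised to A# by the sharp.
A fourth above G# in this key is C#.
A sixth above G# in this key is E.
Together with the bass G#, this spells A# half-diminished seventh in third inversion.

G#, A#, C#, E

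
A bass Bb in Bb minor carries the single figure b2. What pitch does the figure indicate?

Cb

Counting 1 letter step above Bb lands on C; in Bb minor, that letter is C.
The b2 figure lowers it a semitone, giving Cb.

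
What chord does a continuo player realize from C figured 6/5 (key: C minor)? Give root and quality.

Ab major seventh

The figures 6/5 indicate a seventh chord in first inversion.
In first inversion the root lies a sixth above the bass: a sixth above C in C minor is Ab.
The chord tones are C, Eb, G, Ab, giving Ab major seventh.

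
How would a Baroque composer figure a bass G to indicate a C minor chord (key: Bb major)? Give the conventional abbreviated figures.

6/4

G is the fifth of C minor, so the chord is in second inversion.
A triad in second inversion is figured 6/4, conventionally abbreviated 6/4.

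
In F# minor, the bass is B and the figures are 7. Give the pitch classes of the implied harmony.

B, D, F#, A

The written figures 7 are shorthand for 7/5/3: the 5/3 are implied.
A third above B in this key is D.
A fifth above B in this key is F#.
A seventh above B in this key is A.
Together with the bass B, this spells B minor seventh in root position.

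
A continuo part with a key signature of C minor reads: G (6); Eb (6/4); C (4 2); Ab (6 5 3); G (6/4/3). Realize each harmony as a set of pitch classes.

G (6/3): G, Bb, Eb.
Eb (6/4): Eb, Ab, C.
C (6/4/2): C, D, F, Ab.
Ab (6/5/3): Ab, C, Eb, F.
G (6/4/3): G, Bb, C, Eb.

G, Bb, Eb | Eb, Ab, C | C, D, F, Ab | Ab, C, Eb, F | G, Bb, C, Eb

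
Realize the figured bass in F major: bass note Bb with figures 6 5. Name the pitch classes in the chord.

Bb, D, F, G

The written figures 6 5 are shorthand for 6/5/3: the 3 is implied.
A third above Bb in this key is D.
A fifth above Bb in this key is F.
A sixth above Bb in this key is G.
Together with the bass Bb, this spells G minor seventh in first inversion.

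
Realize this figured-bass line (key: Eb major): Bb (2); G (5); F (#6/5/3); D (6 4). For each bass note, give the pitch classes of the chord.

Bb (6/4/2): Bb, C, Eb, G.
G (5/3): G, Bb, D.
F (#6/5/3): F, Ab, C, D#.
D (6/4): D, G, Bb.

Bb, C, Eb, G | G, Bb, D | F, Ab, C, D# | D, G, Bb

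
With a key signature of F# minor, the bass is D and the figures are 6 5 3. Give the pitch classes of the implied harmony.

D, F#, A, B

A third above D in this key is F#.
A fifth above D in this key is A.
A sixth above D in this key is B.
Together with the bass D, this spells B minor seventh in first inversion.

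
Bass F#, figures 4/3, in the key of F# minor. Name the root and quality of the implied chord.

The figures 4/3 indicate a seventh chord in second inversion.
In second inversion the root lies a fourth above the bass: a fourth above F# in F# minor is B.
The chord tones are F#, A, B, D, giving B minor seventh.

B minor seventh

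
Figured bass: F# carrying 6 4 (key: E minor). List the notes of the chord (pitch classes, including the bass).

A fourth above F# in this key is B.
A sixth above F# in this key is D.
Together with the bass F#, this spells B minor in second inversion.

F#, B, D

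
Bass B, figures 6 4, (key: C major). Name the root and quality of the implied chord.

E minor

The figures 6 4 indicate a triad in second inversion.
In second inversion the root lies a fourth above the bass: a fourth above B in C major is E.
The chord tones are B, E, G, giving E minor.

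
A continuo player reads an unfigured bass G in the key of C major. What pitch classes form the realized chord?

An unfigured bass implies 5/3.
A third above G in this key is B.
A fifth above G in this key is D.
Together with the bass G, this spells G major in root position.

G, B, D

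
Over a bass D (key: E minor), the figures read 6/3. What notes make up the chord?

D, F#, B

A third above D in this key is F#.
A sixth above D in this key is B.
Together with the bass D, this spells B minor in first inversion.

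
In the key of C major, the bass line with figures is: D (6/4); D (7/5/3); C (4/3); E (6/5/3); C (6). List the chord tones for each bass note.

D (6/4): D, G, B.
D (7/5/3): D, F, A, C.
C (6/4/3): C, E, F, A.
E (6/5/3): E, G, B, C.
C (6/3): C, E, A.

D, G, B | D, F, A, C | C, E, F, A | E, G, B, C | C, E, A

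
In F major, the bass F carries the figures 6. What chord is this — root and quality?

D minor

The figures 6 indicate a triad in first inversion.
In first inversion the root lies a sixth above the bass: a sixth above F in F major is D.
The chord tones are F, A, D, giving D minor.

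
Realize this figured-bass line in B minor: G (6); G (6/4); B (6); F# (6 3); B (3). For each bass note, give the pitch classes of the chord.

G, B, E | G, C#, E | B, D, G | F#, A, D | B, D, F#

G (6/3): G, B, E.
G (6/4): G, C#, E.
B (6/3): B, D, G.
F# (6/3): F#, A, D.
B (5/3): B, D, F#.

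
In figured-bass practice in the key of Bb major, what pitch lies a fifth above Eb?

Counting 4 letter steps above Eb lands on B; in Bb major, that letter is Bb.

Bb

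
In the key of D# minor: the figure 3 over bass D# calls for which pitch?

Counting 2 letter steps above D# lands on F; in D# minor, that letter is F#.

F#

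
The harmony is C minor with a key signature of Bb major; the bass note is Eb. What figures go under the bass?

6

Eb is the third of C minor, so the chord is in first inversion.
A triad in first inversion is figured 6/3, conventionally abbreviated 6.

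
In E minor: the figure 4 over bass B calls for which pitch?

Counting 3 letter steps above B lands on E; in E minor, that letter is E.

E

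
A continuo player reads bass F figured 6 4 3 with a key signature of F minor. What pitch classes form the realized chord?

F, Ab, Bb, Db

A third above F in this key is Ab.
A fourth above F in this key is Bb.
A sixth above F in this key is Db.
Together with the bass F, this spells Bb minor seventh in second inversion.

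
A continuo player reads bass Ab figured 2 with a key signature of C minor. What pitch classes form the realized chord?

The written figures 2 are shorthand for 6/4/2: the 6/4 are implied.
A second above Ab in this key is Bb.
A fourth above Ab in this key is D.
A sixth above Ab in this key is F.
Together with the bass Ab, this spells Bb dominant seventh in third inversion.

Ab, Bb, D, F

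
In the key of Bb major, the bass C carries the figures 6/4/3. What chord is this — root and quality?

F dominant seventh

The figures 6/4/3 indicate a seventh chord in second inversion.
In second inversion the root lies a fourth above the bass: a fourth above C in Bb major is F.
The chord tones are C, Eb, F, A, giving F dominant seventh.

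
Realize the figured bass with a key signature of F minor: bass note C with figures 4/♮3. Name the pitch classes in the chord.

C, E, F, Ab

The written figures 4/♮3 are shorthand for 6/4/3: the 6 is implied.
A third above C in this key is Eb, made natural (E) by the ♮ figure.
A fourth above C in this key is F.
A sixth above C in this key is Ab.
Together with the bass C, this spells F minor-major seventh in second inversion.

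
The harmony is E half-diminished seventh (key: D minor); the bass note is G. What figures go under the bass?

G is the third of E half-diminished seventh, so the chord is in first inversion.
A seventh chord in first inversion is figured 6/5/3, conventionally abbreviated 6/5.

6/5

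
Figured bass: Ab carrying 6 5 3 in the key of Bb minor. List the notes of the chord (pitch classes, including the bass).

A third above Ab in this key is C.
A fifth above Ab in this key is Eb.
A sixth above Ab in this key is F.
Together with the bass Ab, this spells F minor seventh in first inversion.

Ab, C, Eb, F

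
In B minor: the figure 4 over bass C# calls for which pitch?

F#

Counting 3 letter steps above C# lands on F; in B minor, that letter is F#.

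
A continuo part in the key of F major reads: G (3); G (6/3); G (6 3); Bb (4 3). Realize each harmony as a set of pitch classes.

G, Bb, D | G, Bb, E | G, Bb, E | Bb, D, E, G

G (5/3): G, Bb, D.
G (6/3): G, Bb, E.
G (6/3): G, Bb, E.
Bb (6/4/3): Bb, D, E, G.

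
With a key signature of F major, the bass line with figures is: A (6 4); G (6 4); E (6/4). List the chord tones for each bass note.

A, D, F | G, C, E | E, A, C

A (6/4): A, D, F.
G (6/4): G, C, E.
E (6/4): E, A, C.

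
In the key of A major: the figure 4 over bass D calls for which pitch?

G#

Counting 3 letter steps above D lands on G; in A major, that letter is G#.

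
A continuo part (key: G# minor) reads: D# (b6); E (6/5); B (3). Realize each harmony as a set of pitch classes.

D# (b6/3): D#, F#, Bb.
E (6/5/3): E, G#, B, C#.
B (5/3): B, D#, F#.

D#, F#, Bb | E, G#, B, C# | B, D#, F#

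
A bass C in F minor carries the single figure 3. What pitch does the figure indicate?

Eb

Counting 2 letter steps above C lands on E; in F minor, that letter is Eb.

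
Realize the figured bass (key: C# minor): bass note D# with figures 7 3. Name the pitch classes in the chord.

The written figures 7 3 are shorthand for 7/5/3: the 5 is implied.
A third above D# in this key is F#.
A fifth above D# in this key is A.
A seventh above D# in this key is C#.
Together with the bass D#, this spells D# half-diminished seventh in root position.

D#, F#, A, C#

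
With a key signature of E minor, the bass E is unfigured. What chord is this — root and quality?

E minor

An unfigured bass indicates a triad in root position.
In root position the bass is the root, so the root is E.
The chord tones are E, G, B, giving E minor.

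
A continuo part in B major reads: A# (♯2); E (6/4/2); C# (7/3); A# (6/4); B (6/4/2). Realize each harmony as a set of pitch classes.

A# (6/4/#2): A#, B#, D#, F#.
E (6/4/2): E, F#, A#, C#.
C# (7/5/3): C#, E, G#, B.
A# (6/4): A#, D#, F#.
B (6/4/2): B, C#, E, G#.

A#, B#, D#, F# | E, F#, A#, C# | C#, E, G#, B | A#, D#, F# | B, C#, E, G#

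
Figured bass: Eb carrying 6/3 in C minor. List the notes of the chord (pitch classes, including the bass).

A third above Eb in this key is G.
A sixth above Eb in this key is C.
Together with the bass Eb, this spells C minor in first inversion.

Eb, G, C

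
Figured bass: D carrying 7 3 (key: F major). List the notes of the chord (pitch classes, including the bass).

D, F, A, C

The written figures 7 3 are shorthand for 7/5/3: the 5 is implied.
A third above D in this key is F.
A fifth above D in this key is A.
A seventh above D in this key is C.
Together with the bass D, this spells D minor seventh in root position.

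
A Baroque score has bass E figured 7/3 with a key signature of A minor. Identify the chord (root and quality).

E minor seventh

The figures 7/3 indicate a seventh chord in root position.
In root position the bass is the root, so the root is E.
The chord tones are E, G, B, D, giving E minor seventh.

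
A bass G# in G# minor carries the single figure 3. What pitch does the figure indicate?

Counting 2 letter steps above G# lands on B; in G# minor, that letter is B.

B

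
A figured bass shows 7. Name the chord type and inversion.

7 is shorthand for 7/5/3.
Intervals of 7/5/3 above the bass form a seventh chord; the bass is the root, so this is root position.

seventh chord, root position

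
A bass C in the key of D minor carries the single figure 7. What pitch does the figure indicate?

Bb

Counting 6 letter steps above C lands on B; in D minor, that letter is Bb.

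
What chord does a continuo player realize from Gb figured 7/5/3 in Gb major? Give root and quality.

Gb major seventh

The figures 7/5/3 indicate a seventh chord in root position.
In root position the bass is the root, so the root is Gb.
The chord tones are Gb, Bb, Db, F, giving Gb major seventh.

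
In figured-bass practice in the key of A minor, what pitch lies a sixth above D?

B

Counting 5 letter steps above D lands on B; in A minor, that letter is B.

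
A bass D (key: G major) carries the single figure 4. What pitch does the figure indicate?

Counting 3 letter steps above D lands on G; in G major, that letter is G.

G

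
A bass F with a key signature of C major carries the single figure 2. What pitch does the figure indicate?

Counting 1 letter step above F lands on G; in C major, that letter is G.

G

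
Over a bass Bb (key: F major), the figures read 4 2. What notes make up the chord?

The written figures 4 2 are shorthand for 6/4/2: the 6 is implied.
A second above Bb in this key is C.
A fourth above Bb in this key is E.
A sixth above Bb in this key is G.
Together with the bass Bb, this spells C dominant seventh in third inversion.

Bb, C, E, G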